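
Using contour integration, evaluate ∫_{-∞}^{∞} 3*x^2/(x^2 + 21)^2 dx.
Let f(z) = 3*z^2/(z^2 + 21)^2. The denominator has no real zeros and deg Q - deg P = 2 ≥ 2, so the integral of f over the upper semicircle |z| = R tends to 0 as R → ∞. Closing the contour in the upper half-plane,
  ∫_{-∞}^{∞} f(x) dx = 2πi · Σ Res(f, z_k)  over the poles with Im z_k > 0.

Zeros of the denominator: z^2 + 21 = 0 gives z = ±sqrt(21)*I.
Upper half-plane: z = sqrt(21)*I (a pole of order 2).

Write f(z) = g(z)/(z - sqrt(21)*I)^2 with g(z) = 3*z^2/(z + sqrt(21)*I)^2. For a double pole, Res(f, z₀) = g'(z₀):
  g'(z) = 6*sqrt(21)*I*z/(z + sqrt(21)*I)^3
  Res(f, sqrt(21)*I) = g'(sqrt(21)*I) = -sqrt(21)*I/28

∫_{-∞}^{∞} f(x) dx = 2πi · (-sqrt(21)*I/28) = sqrt(21)*pi/14

Final answer: sqrt(21)*pi/14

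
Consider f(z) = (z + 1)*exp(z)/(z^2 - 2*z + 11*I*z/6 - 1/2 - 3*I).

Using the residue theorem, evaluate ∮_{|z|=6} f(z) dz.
pi*(-300/193 - 18*I/193)*exp(-3*I/2) + pi*(300/193 + 404*I/193)*exp(2 - I/3)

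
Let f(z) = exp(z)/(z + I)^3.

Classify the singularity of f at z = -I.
pole of order 3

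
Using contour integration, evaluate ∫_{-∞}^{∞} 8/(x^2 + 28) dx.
Let f(z) = 8/(z^2 + 28). The denominator has no real zeros and deg Q - deg P = 2 ≥ 2, so the integral of f over the upper semicircle |z| = R tends to 0 as R → ∞. Closing the contour in the upper half-plane,
  ∫_{-∞}^{∞} f(x) dx = 2πi · Σ Res(f, z_k)  over the poles with Im z_k > 0.

Zeros of the denominator: z^2 + 28 = 0 gives z = ±2*sqrt(7)*I.
Upper half-plane: z = 2*sqrt(7)*I (simple).

Each pole is a simple zero of Q(z) = z^2 + 28, so Res(f, z₀) = P(z₀)/Q'(z₀) with P(z) = 8, Q'(z) = 2*z:
  Res(f, 2*sqrt(7)*I) = (8)/(4*sqrt(7)*I) = -2*sqrt(7)*I/7

∫_{-∞}^{∞} f(x) dx = 2πi · (-2*sqrt(7)*I/7) = 4*sqrt(7)*pi/7

Final answer: 4*sqrt(7)*pi/7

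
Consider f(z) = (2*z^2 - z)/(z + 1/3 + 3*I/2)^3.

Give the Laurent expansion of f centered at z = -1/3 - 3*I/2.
Put w = z - (-1/3 - 3*I/2), i.e. z = w - 1/3 - 3*I/2. The denominator is w^3, so it suffices to rewrite the numerator in powers of w.

P(z) = 2*z^2 - z
P(w - 1/3 - 3*I/2) = -71/18 + 7*I/2 + (-7/3 - 6*I)*w + 2*w^2

Dividing each term by w^3:
  f = (-71/18 + 7*I/2)/w^3 + (-7/3 - 6*I)/w^2 + 2/w

Substituting back w = z + 1/3 + 3*I/2:
  f(z) = (-71/18 + 7*I/2)/(z + 1/3 + 3*I/2)^3 + (-7/3 - 6*I)/(z + 1/3 + 3*I/2)^2 + 2/(z + 1/3 + 3*I/2)

The series is finite because the numerator is a polynomial; the negative powers form the principal part, and the coefficient of 1/(z + 1/3 + 3*I/2) gives Res(f, -1/3 - 3*I/2) = 2.

Final answer: (-71/18 + 7*I/2)/(z + 1/3 + 3*I/2)^3 + (-7/3 - 6*I)/(z + 1/3 + 3*I/2)^2 + 2/(z + 1/3 + 3*I/2)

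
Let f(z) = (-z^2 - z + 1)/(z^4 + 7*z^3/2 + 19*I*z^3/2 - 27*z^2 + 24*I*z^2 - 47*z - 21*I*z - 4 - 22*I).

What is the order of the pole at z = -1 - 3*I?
Factor the denominator:
  z^4 + 7*z^3/2 + 19*I*z^3/2 - 27*z^2 + 24*I*z^2 - 47*z - 21*I*z - 4 - 22*I = (z + 1 + 3*I)^3*(z + 1/2 + I/2)

The numerator P(z) = -z^2 - z + 1 has P(-1 - 3*I) = 10 - 3*I ≠ 0, so no factor of (z + 1 + 3*I) cancels.
Near z = -1 - 3*I we can therefore write f(z) = g(z)/(z + 1 + 3*I)^3 with g analytic at -1 - 3*I and g(-1 - 3*I) ≠ 0 (g is the numerator divided by the remaining denominator factors).

Hence z = -1 - 3*I is a pole of order 3.

Final answer: 3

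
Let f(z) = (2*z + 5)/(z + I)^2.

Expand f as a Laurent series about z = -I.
(5 - 2*I)/(z + I)^2 + 2/(z + I)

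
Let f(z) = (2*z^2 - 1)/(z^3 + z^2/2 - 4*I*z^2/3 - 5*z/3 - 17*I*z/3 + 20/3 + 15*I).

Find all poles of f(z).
The singularities of f are the zeros of the denominator. Factoring,
  z^3 + z^2/2 - 4*I*z^2/3 - 5*z/3 - 17*I*z/3 + 20/3 + 15*I = (z + 3 + I)*(z - 1 - 3*I)*(z - 3/2 + 2*I/3)
so the candidates are z = -3 - I, z = 1 + 3*I, z = 3/2 - 2*I/3.

Check the numerator P(z) = 2*z^2 - 1 at each one:
  P(-3 - I) = 15 + 12*I ≠ 0, so z = -3 - I is a (simple) pole.
  P(1 + 3*I) = -17 + 12*I ≠ 0, so z = 1 + 3*I is a (simple) pole.
  P(3/2 - 2*I/3) = 47/18 - 4*I ≠ 0, so z = 3/2 - 2*I/3 is a (simple) pole.

Poles of f: {-3 - I, 1 + 3*I, 3/2 - 2*I/3}

Final answer: {-3 - I, 1 + 3*I, 3/2 - 2*I/3}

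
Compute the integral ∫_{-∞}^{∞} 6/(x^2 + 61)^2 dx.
Let f(z) = 6/(z^2 + 61)^2. The denominator has no real zeros and deg Q - deg P = 4 ≥ 2, so the integral of f over the upper semicircle |z| = R tends to 0 as R → ∞. Closing the contour in the upper half-plane,
  ∫_{-∞}^{∞} f(x) dx = 2πi · Σ Res(f, z_k)  over the poles with Im z_k > 0.

Zeros of the denominator: z^2 + 61 = 0 gives z = ±sqrt(61)*I.
Upper half-plane: z = sqrt(61)*I (a pole of order 2).

Write f(z) = g(z)/(z - sqrt(61)*I)^2 with g(z) = 6/(z + sqrt(61)*I)^2. For a double pole, Res(f, z₀) = g'(z₀):
  g'(z) = -12/(z + sqrt(61)*I)^3
  Res(f, sqrt(61)*I) = g'(sqrt(61)*I) = -3*sqrt(61)*I/7442

∫_{-∞}^{∞} f(x) dx = 2πi · (-3*sqrt(61)*I/7442) = 3*sqrt(61)*pi/3721

Final answer: 3*sqrt(61)*pi/3721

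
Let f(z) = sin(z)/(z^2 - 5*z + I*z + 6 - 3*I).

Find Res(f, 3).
Write f(z) = P(z)/Q(z) with P(z) = sin(z) and Q(z) = z^2 - 5*z + I*z + 6 - 3*I.
The denominator factors as Q(z) = (z - 2 + I)*(z - 3), so z = 3 is a simple zero of Q and P is analytic there; z = 3 is therefore a simple pole and
  Res(f, z₀) = P(z₀)/Q'(z₀).

Q'(z) = 2*z - 5 + I, so Q'(3) = 1 + I.
P(3) = sin(3).

Res(f, 3) = (sin(3))/(1 + I) = (1/2 - I/2)*sin(3)

Final answer: (1/2 - I/2)*sin(3)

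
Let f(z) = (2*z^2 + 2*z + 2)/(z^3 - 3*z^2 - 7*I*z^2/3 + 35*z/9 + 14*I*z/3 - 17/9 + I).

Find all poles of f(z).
{-I/3, 1 + 3*I, 2 - I/3}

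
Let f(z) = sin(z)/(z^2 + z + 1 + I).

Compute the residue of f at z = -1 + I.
Write f(z) = P(z)/Q(z) with P(z) = sin(z) and Q(z) = z^2 + z + 1 + I.
The denominator factors as Q(z) = (z + I)*(z + 1 - I), so z = -1 + I is a simple zero of Q and P is analytic there; z = -1 + I is therefore a simple pole and
  Res(f, z₀) = P(z₀)/Q'(z₀).

Q'(z) = 2*z + 1, so Q'(-1 + I) = -1 + 2*I.
P(-1 + I) = -sin(1 - I).

Res(f, -1 + I) = (-sin(1 - I))/(-1 + 2*I) = (1/5 + 2*I/5)*sin(1 - I)

Final answer: (1/5 + 2*I/5)*sin(1 - I)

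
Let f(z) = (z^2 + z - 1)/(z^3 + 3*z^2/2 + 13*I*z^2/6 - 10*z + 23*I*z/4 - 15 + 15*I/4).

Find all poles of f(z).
The singularities of f are the zeros of the denominator. Factoring,
  z^3 + 3*z^2/2 + 13*I*z^2/6 - 10*z + 23*I*z/4 - 15 + 15*I/4 = (z + 3/2)*(z + 3 + 2*I/3)*(z - 3 + 3*I/2)
so the candidates are z = -3/2, z = -3 - 2*I/3, z = 3 - 3*I/2.

Check the numerator P(z) = z^2 + z - 1 at each one:
  P(-3/2) = -1/4 ≠ 0, so z = -3/2 is a (simple) pole.
  P(-3 - 2*I/3) = 41/9 + 10*I/3 ≠ 0, so z = -3 - 2*I/3 is a (simple) pole.
  P(3 - 3*I/2) = 35/4 - 21*I/2 ≠ 0, so z = 3 - 3*I/2 is a (simple) pole.

Poles of f: {-3 - 2*I/3, -3/2, 3 - 3*I/2}

Final answer: {-3 - 2*I/3, -3/2, 3 - 3*I/2}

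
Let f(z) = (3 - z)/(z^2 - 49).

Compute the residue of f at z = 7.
Write f(z) = P(z)/Q(z) with P(z) = 3 - z and Q(z) = z^2 - 49.
The denominator factors as Q(z) = (z - 7)*(z + 7), so z = 7 is a simple zero of Q and P is analytic there; z = 7 is therefore a simple pole and
  Res(f, z₀) = P(z₀)/Q'(z₀).

Q'(z) = 2*z, so Q'(7) = 14.
P(7) = -4.

Res(f, 7) = (-4)/(14) = -2/7

Final answer: -2/7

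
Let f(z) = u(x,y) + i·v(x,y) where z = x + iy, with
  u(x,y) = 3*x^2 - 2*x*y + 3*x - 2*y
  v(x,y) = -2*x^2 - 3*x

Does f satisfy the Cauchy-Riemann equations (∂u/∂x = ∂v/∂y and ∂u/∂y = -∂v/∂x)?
∂u/∂x = 6*x - 2*y + 3
∂v/∂y = 0
∂u/∂y = -2*x - 2
∂v/∂x = -4*x - 3
∂u/∂x ≠ ∂v/∂y and ∂u/∂y ≠ -∂v/∂x; the Cauchy-Riemann equations are not satisfied, so f is not analytic.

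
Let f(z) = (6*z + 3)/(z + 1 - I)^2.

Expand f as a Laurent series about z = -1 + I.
(-3 + 6*I)/(z + 1 - I)^2 + 6/(z + 1 - I)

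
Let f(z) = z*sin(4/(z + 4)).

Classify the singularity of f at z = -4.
Let u = z + 4. Then
  sin(4/u) = Σ_{k≥0} (-1)^k (4)^(2k+1)/((2k+1)!·u^(2k+1)) = 4/u - 32/(3*u^3) + 128/(15*u^5) + ...
which has infinitely many negative powers of u, so sin(4/(z + 4)) has an essential singularity at z = -4.
The extra factor z is a nonzero polynomial; if the product had at most a pole at z = -4, dividing by that polynomial would leave sin(4/(z + 4)) with at most a pole too — contradiction. (Equivalently, the product's Laurent series still has infinitely many negative powers.)
So the singularity is essential.

Final answer: essential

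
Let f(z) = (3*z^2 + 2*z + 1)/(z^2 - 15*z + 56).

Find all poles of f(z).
The singularities of f are the zeros of the denominator. Factoring,
  z^2 - 15*z + 56 = (z - 8)*(z - 7)
so the candidates are z = 8, z = 7.

Check the numerator P(z) = 3*z^2 + 2*z + 1 at each one:
  P(8) = 209 ≠ 0, so z = 8 is a (simple) pole.
  P(7) = 162 ≠ 0, so z = 7 is a (simple) pole.

Poles of f: {7, 8}

Final answer: {7, 8}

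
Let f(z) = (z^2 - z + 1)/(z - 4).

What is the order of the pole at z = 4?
Factor the denominator:
  z - 4 = (z - 4)

The numerator P(z) = z^2 - z + 1 has P(4) = 13 ≠ 0, so no factor of (z - 4) cancels.
Near z = 4 we can therefore write f(z) = g(z)/(z - 4) with g analytic at 4 and g(4) ≠ 0 (g is just the numerator).

Hence z = 4 is a pole of order 1.

Final answer: 1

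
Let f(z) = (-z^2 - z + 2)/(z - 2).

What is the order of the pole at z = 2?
Factor the denominator:
  z - 2 = (z - 2)

The numerator P(z) = -z^2 - z + 2 has P(2) = -4 ≠ 0, so no factor of (z - 2) cancels.
Near z = 2 we can therefore write f(z) = g(z)/(z - 2) with g analytic at 2 and g(2) ≠ 0 (g is just the numerator).

Hence z = 2 is a pole of order 1.

Final answer: 1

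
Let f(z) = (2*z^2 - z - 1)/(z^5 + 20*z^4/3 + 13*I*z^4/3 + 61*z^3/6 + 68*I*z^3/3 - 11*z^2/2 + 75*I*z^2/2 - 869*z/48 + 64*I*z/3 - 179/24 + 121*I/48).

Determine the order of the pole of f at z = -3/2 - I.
4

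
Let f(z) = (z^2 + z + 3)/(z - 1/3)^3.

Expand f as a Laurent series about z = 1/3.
31/(9*(z - 1/3)^3) + 5/(3*(z - 1/3)^2) + 1/(z - 1/3)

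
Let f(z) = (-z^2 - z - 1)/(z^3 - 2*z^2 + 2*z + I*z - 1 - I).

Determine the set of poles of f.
The singularities of f are the zeros of the denominator. Factoring,
  z^3 - 2*z^2 + 2*z + I*z - 1 - I = (z - 1 + I)*(z - 1)*(z - I)
so the candidates are z = 1 - I, z = 1, z = I.

Check the numerator P(z) = -z^2 - z - 1 at each one:
  P(1 - I) = -2 + 3*I ≠ 0, so z = 1 - I is a (simple) pole.
  P(1) = -3 ≠ 0, so z = 1 is a (simple) pole.
  P(I) = -I ≠ 0, so z = I is a (simple) pole.

Poles of f: {I, 1 - I, 1}

Final answer: {I, 1 - I, 1}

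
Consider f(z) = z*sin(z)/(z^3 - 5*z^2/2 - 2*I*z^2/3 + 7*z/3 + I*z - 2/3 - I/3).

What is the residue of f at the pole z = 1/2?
(42/65 - 24*I/65)*sin(1/2)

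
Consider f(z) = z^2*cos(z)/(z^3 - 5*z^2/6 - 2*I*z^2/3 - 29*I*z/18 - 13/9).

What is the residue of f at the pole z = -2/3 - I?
Write f(z) = P(z)/Q(z) with P(z) = z^2*cos(z) and Q(z) = z^3 - 5*z^2/6 - 2*I*z^2/3 - 29*I*z/18 - 13/9.
The denominator factors as Q(z) = (z - 3/2 - I)*(z - 2*I/3)*(z + 2/3 + I), so z = -2/3 - I is a simple zero of Q and P is analytic there; z = -2/3 - I is therefore a simple pole and
  Res(f, z₀) = P(z₀)/Q'(z₀).

Q'(z) = 3*z^2 - 5*z/3 - 4*I*z/3 - 29*I/18, so Q'(-2/3 - I) = -17/9 + 89*I/18.
P(-2/3 - I) = (-5/9 + 4*I/3)*cos(2/3 + I).

Res(f, -2/3 - I) = ((-5/9 + 4*I/3)*cos(2/3 + I))/(-17/9 + 89*I/18) = (2476/9077 + 74*I/9077)*cos(2/3 + I)

Final answer: (2476/9077 + 74*I/9077)*cos(2/3 + I)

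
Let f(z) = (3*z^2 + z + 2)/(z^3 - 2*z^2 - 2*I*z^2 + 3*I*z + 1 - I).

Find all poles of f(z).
The singularities of f are the zeros of the denominator. Factoring,
  z^3 - 2*z^2 - 2*I*z^2 + 3*I*z + 1 - I = (z - 1)*(z - I)*(z - 1 - I)
so the candidates are z = 1, z = I, z = 1 + I.

Check the numerator P(z) = 3*z^2 + z + 2 at each one:
  P(1) = 6 ≠ 0, so z = 1 is a (simple) pole.
  P(I) = -1 + I ≠ 0, so z = I is a (simple) pole.
  P(1 + I) = 3 + 7*I ≠ 0, so z = 1 + I is a (simple) pole.

Poles of f: {I, 1, 1 + I}

Final answer: {I, 1, 1 + I}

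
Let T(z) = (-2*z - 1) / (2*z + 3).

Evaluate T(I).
-7/13 - 4*I/13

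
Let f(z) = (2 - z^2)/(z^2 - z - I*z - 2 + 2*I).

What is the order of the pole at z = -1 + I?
Factor the denominator:
  z^2 - z - I*z - 2 + 2*I = (z + 1 - I)*(z - 2)

The numerator P(z) = 2 - z^2 has P(-1 + I) = 2 + 2*I ≠ 0, so no factor of (z + 1 - I) cancels.
Near z = -1 + I we can therefore write f(z) = g(z)/(z + 1 - I) with g analytic at -1 + I and g(-1 + I) ≠ 0 (g is the numerator divided by the remaining denominator factors).

Hence z = -1 + I is a pole of order 1.

Final answer: 1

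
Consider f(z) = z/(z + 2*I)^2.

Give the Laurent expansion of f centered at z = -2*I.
Put w = z - (-2*I), i.e. z = w - 2*I. The denominator is w^2, so it suffices to rewrite the numerator in powers of w.

P(z) = z
P(w - 2*I) = -2*I + w

Dividing each term by w^2:
  f = -2*I/w^2 + 1/w

Substituting back w = z + 2*I:
  f(z) = -2*I/(z + 2*I)^2 + 1/(z + 2*I)

The series is finite because the numerator is a polynomial; the negative powers form the principal part, and the coefficient of 1/(z + 2*I) gives Res(f, -2*I) = 1.

Final answer: -2*I/(z + 2*I)^2 + 1/(z + 2*I)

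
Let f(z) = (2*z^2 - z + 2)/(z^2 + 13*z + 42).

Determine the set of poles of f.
The singularities of f are the zeros of the denominator. Factoring,
  z^2 + 13*z + 42 = (z + 7)*(z + 6)
so the candidates are z = -7, z = -6.

Check the numerator P(z) = 2*z^2 - z + 2 at each one:
  P(-7) = 107 ≠ 0, so z = -7 is a (simple) pole.
  P(-6) = 80 ≠ 0, so z = -6 is a (simple) pole.

Poles of f: {-7, -6}

Final answer: {-7, -6}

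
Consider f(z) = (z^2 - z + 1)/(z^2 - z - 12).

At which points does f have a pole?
{-3, 4}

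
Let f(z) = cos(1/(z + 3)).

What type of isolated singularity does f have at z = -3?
Let u = z + 3. Then
  cos(1/u) = Σ_{k≥0} (-1)^k (1)^(2k)/((2k)!·u^(2k)) = 1 - 1/(2*u^2) + 1/(24*u^4) + ...
which has infinitely many negative powers of u, so cos(1/(z + 3)) has an essential singularity at z = -3.
So the singularity is essential.

Final answer: essential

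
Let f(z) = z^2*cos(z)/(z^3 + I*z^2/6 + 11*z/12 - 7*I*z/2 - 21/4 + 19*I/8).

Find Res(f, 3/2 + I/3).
Write f(z) = P(z)/Q(z) with P(z) = z^2*cos(z) and Q(z) = z^3 + I*z^2/6 + 11*z/12 - 7*I*z/2 - 21/4 + 19*I/8.
The denominator factors as Q(z) = (z - 3/2 - I/3)*(z + 3/2 + 2*I)*(z - 3*I/2), so z = 3/2 + I/3 is a simple zero of Q and P is analytic there; z = 3/2 + I/3 is therefore a simple pole and
  Res(f, z₀) = P(z₀)/Q'(z₀).

Q'(z) = 3*z^2 + I*z/3 + 11/12 - 7*I/2, so Q'(3/2 + I/3) = 65/9.
P(3/2 + I/3) = (77/36 + I)*cos(3/2 + I/3).

Res(f, 3/2 + I/3) = ((77/36 + I)*cos(3/2 + I/3))/(65/9) = (77/260 + 9*I/65)*cos(3/2 + I/3)

Final answer: (77/260 + 9*I/65)*cos(3/2 + I/3)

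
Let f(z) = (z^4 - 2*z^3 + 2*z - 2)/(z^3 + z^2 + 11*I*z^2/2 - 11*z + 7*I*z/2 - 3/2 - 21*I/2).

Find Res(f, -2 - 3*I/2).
-32157/3700 + 4613*I/1850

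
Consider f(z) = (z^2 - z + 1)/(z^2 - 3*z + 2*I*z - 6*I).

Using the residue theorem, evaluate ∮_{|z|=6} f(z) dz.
By the residue theorem, ∮_C f(z) dz = 2πi · (sum of the residues of f at the poles inside |z| = 6).

The denominator factors as (z + 2*I)*(z - 3), so the singularities of f are simple poles at z = -2*I, z = 3.
  |-2*I|² = 4 < 36 = 6², so this pole is inside the contour.
  |3|² = 9 < 36 = 6², so this pole is inside the contour.

With P(z) = z^2 - z + 1 and Q(z) = z^2 - 3*z + 2*I*z - 6*I, each pole is simple, so Res(f, z₀) = P(z₀)/Q'(z₀) with Q'(z) = 2*z - 3 + 2*I.
  Res(f, -2*I) = P(-2*I)/Q'(-2*I) = (-3 + 2*I)/(-3 - 2*I) = 5/13 - 12*I/13
  Res(f, 3) = P(3)/Q'(3) = (7)/(3 + 2*I) = 21/13 - 14*I/13

Sum of residues inside C: 2 - 2*I
∮_C f(z) dz = 2πi · (2 - 2*I) = pi*(4 + 4*I)

Final answer: pi*(4 + 4*I)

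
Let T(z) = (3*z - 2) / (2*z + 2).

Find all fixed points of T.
{1/4 - sqrt(15)*I/4, 1/4 + sqrt(15)*I/4}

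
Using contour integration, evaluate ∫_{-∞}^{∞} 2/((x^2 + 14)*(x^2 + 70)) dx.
Let f(z) = 2/((z^2 + 14)*(z^2 + 70)). The denominator has no real zeros and deg Q - deg P = 4 ≥ 2, so the integral of f over the upper semicircle |z| = R tends to 0 as R → ∞. Closing the contour in the upper half-plane,
  ∫_{-∞}^{∞} f(x) dx = 2πi · Σ Res(f, z_k)  over the poles with Im z_k > 0.

Zeros of the denominator: z^2 + 14 = 0 gives z = ±sqrt(14)*I; z^2 + 70 = 0 gives z = ±sqrt(70)*I.
Upper half-plane: z = sqrt(14)*I, z = sqrt(70)*I (simple).

Each pole is a simple zero of Q(z) = z^4 + 84*z^2 + 980, so Res(f, z₀) = P(z₀)/Q'(z₀) with P(z) = 2, Q'(z) = 4*z^3 + 168*z:
  Res(f, sqrt(14)*I) = (2)/(112*sqrt(14)*I) = -sqrt(14)*I/784
  Res(f, sqrt(70)*I) = (2)/(-112*sqrt(70)*I) = sqrt(70)*I/3920

Sum of residues: I*(-5*sqrt(14) + sqrt(70))/3920
∫_{-∞}^{∞} f(x) dx = 2πi · (I*(-5*sqrt(14) + sqrt(70))/3920) = pi*(-sqrt(70) + 5*sqrt(14))/1960

Final answer: pi*(-sqrt(70) + 5*sqrt(14))/1960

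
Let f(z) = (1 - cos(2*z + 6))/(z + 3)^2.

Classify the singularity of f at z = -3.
Let u = z + 3. The argument of cos is 2*z + 6 = 2u, so
  f = (1 - cos(2u))/u^2 = ((2u)^2/2 - (2u)^4/24 + ...)/u^2 = 2 - (2/3)*u^2 + ...
The Laurent expansion about u = 0 has no negative powers; equivalently lim_{z→-3} f(z) = 2 exists and is finite.
So the singularity is removable.

Final answer: removable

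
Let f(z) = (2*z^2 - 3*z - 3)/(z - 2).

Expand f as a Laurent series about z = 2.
Put w = z - (2), i.e. z = w + 2. The denominator is w, so it suffices to rewrite the numerator in powers of w.

P(z) = 2*z^2 - 3*z - 3
P(w + 2) = -1 + 5*w + 2*w^2

Dividing each term by w:
  f = -1/w + 5 + 2*w

Substituting back w = z - 2:
  f(z) = -1/(z - 2) + 5 + 2*(z - 2)

The series is finite because the numerator is a polynomial; the negative powers form the principal part, and the coefficient of 1/(z - 2) gives Res(f, 2) = -1.

Final answer: -1/(z - 2) + 5 + 2*(z - 2)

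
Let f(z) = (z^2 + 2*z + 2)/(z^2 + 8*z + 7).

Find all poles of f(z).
The singularities of f are the zeros of the denominator. Factoring,
  z^2 + 8*z + 7 = (z + 1)*(z + 7)
so the candidates are z = -1, z = -7.

Check the numerator P(z) = z^2 + 2*z + 2 at each one:
  P(-1) = 1 ≠ 0, so z = -1 is a (simple) pole.
  P(-7) = 37 ≠ 0, so z = -7 is a (simple) pole.

Poles of f: {-7, -1}

Final answer: {-7, -1}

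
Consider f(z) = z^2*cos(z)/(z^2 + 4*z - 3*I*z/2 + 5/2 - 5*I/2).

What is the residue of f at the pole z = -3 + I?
Write f(z) = P(z)/Q(z) with P(z) = z^2*cos(z) and Q(z) = z^2 + 4*z - 3*I*z/2 + 5/2 - 5*I/2.
The denominator factors as Q(z) = (z + 1 - I/2)*(z + 3 - I), so z = -3 + I is a simple zero of Q and P is analytic there; z = -3 + I is therefore a simple pole and
  Res(f, z₀) = P(z₀)/Q'(z₀).

Q'(z) = 2*z + 4 - 3*I/2, so Q'(-3 + I) = -2 + I/2.
P(-3 + I) = (8 - 6*I)*cos(3 - I).

Res(f, -3 + I) = ((8 - 6*I)*cos(3 - I))/(-2 + I/2) = (-76/17 + 32*I/17)*cos(3 - I)

Final answer: (-76/17 + 32*I/17)*cos(3 - I)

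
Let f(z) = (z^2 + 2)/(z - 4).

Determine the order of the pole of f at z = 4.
Factor the denominator:
  z - 4 = (z - 4)

The numerator P(z) = z^2 + 2 has P(4) = 18 ≠ 0, so no factor of (z - 4) cancels.
Near z = 4 we can therefore write f(z) = g(z)/(z - 4) with g analytic at 4 and g(4) ≠ 0 (g is just the numerator).

Hence z = 4 is a pole of order 1.

Final answer: 1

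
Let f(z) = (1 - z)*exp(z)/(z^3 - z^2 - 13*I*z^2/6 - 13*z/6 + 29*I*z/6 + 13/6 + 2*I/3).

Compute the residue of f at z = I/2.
Write f(z) = P(z)/Q(z) with P(z) = (1 - z)*exp(z) and Q(z) = z^3 - z^2 - 13*I*z^2/6 - 13*z/6 + 29*I*z/6 + 13/6 + 2*I/3.
The denominator factors as Q(z) = (z + 1 - 2*I)*(z - 2 + I/3)*(z - I/2), so z = I/2 is a simple zero of Q and P is analytic there; z = I/2 is therefore a simple pole and
  Res(f, z₀) = P(z₀)/Q'(z₀).

Q'(z) = 3*z^2 - 2*z - 13*I*z/3 - 13/6 + 29*I/6, so Q'(I/2) = -3/4 + 23*I/6.
P(I/2) = (1 - I/2)*exp(I/2).

Res(f, I/2) = ((1 - I/2)*exp(I/2))/(-3/4 + 23*I/6) = (-384/2197 - 498*I/2197)*exp(I/2)

Final answer: (-384/2197 - 498*I/2197)*exp(I/2)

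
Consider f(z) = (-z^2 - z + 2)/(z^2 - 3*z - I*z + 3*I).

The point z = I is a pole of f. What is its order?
Factor the denominator:
  z^2 - 3*z - I*z + 3*I = (z - I)*(z - 3)

The numerator P(z) = -z^2 - z + 2 has P(I) = 3 - I ≠ 0, so no factor of (z - I) cancels.
Near z = I we can therefore write f(z) = g(z)/(z - I) with g analytic at I and g(I) ≠ 0 (g is the numerator divided by the remaining denominator factors).

Hence z = I is a pole of order 1.

Final answer: 1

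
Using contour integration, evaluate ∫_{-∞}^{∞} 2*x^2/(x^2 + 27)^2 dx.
sqrt(3)*pi/9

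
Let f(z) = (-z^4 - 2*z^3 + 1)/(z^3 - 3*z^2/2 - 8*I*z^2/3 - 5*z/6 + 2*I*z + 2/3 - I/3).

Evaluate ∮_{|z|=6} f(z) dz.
By the residue theorem, ∮_C f(z) dz = 2πi · (sum of the residues of f at the poles inside |z| = 6).

The denominator factors as (z - 1 - 2*I)*(z - 1/2)*(z - 2*I/3), so the singularities of f are simple poles at z = 1 + 2*I, z = 1/2, z = 2*I/3.
  |1 + 2*I|² = 5 < 36 = 6², so this pole is inside the contour.
  |1/2|² = 1/4 < 36 = 6², so this pole is inside the contour.
  |2*I/3|² = 4/9 < 36 = 6², so this pole is inside the contour.

With P(z) = -z^4 - 2*z^3 + 1 and Q(z) = z^3 - 3*z^2/2 - 8*I*z^2/3 - 5*z/6 + 2*I*z + 2/3 - I/3, each pole is simple, so Res(f, z₀) = P(z₀)/Q'(z₀) with Q'(z) = 3*z^2 - 3*z - 16*I*z/3 - 5/6 + 2*I.
  Res(f, 1 + 2*I) = P(1 + 2*I)/Q'(1 + 2*I) = (30 + 28*I)/(-13/6 + 8*I/3) = 348/425 - 5064*I/425
  Res(f, 1/2) = P(1/2)/Q'(1/2) = (11/16)/(-19/12 - 2*I/3) = -627/1700 + 66*I/425
  Res(f, 2*I/3) = P(2*I/3)/Q'(2*I/3) = (65/81 + 16*I/27)/(25/18) = 26/45 + 32*I/75

Sum of residues inside C: 37/36 - 34*I/3
∮_C f(z) dz = 2πi · (37/36 - 34*I/3) = pi*(68/3 + 37*I/18)

Final answer: pi*(68/3 + 37*I/18)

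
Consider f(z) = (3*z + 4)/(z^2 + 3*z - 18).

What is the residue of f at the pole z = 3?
13/9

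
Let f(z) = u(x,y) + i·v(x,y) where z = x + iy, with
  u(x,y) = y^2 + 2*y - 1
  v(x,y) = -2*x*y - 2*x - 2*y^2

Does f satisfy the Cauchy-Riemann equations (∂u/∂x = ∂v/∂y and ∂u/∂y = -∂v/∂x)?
∂u/∂x = 0
∂v/∂y = -2*x - 4*y
∂u/∂y = 2*y + 2
∂v/∂x = -2*y - 2
∂u/∂x ≠ ∂v/∂y; the Cauchy-Riemann equations are not satisfied, so f is not analytic.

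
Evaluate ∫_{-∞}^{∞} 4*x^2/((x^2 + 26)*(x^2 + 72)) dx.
Let f(z) = 4*z^2/((z^2 + 26)*(z^2 + 72)). The denominator has no real zeros and deg Q - deg P = 2 ≥ 2, so the integral of f over the upper semicircle |z| = R tends to 0 as R → ∞. Closing the contour in the upper half-plane,
  ∫_{-∞}^{∞} f(x) dx = 2πi · Σ Res(f, z_k)  over the poles with Im z_k > 0.

Zeros of the denominator: z^2 + 72 = 0 gives z = ±6*sqrt(2)*I; z^2 + 26 = 0 gives z = ±sqrt(26)*I.
Upper half-plane: z = 6*sqrt(2)*I, z = sqrt(26)*I (simple).

Each pole is a simple zero of Q(z) = z^4 + 98*z^2 + 1872, so Res(f, z₀) = P(z₀)/Q'(z₀) with P(z) = 4*z^2, Q'(z) = 4*z^3 + 196*z:
  Res(f, 6*sqrt(2)*I) = (-288)/(-552*sqrt(2)*I) = -6*sqrt(2)*I/23
  Res(f, sqrt(26)*I) = (-104)/(92*sqrt(26)*I) = sqrt(26)*I/23

Sum of residues: I*(-6*sqrt(2) + sqrt(26))/23
∫_{-∞}^{∞} f(x) dx = 2πi · (I*(-6*sqrt(2) + sqrt(26))/23) = 2*pi*(-sqrt(26) + 6*sqrt(2))/23

Final answer: 2*pi*(-sqrt(26) + 6*sqrt(2))/23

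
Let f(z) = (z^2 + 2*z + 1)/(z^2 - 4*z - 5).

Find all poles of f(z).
{5}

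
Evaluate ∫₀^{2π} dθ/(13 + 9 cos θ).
Let J = ∫₀^{2π} dθ/(13 + 9 cos θ).
Put z = e^{iθ}: then cos θ = (z + 1/z)/2, dθ = dz/(iz), and z runs once counterclockwise around |z| = 1:
  J = ∮_{|z|=1} 1/(13 + 9*(z + 1/z)/2) · dz/(iz) = (2/i) ∮_{|z|=1} dz/(9*z^2 + 26*z + 9).
The roots of 9*z^2 + 26*z + 9 are z = (-13 ± sqrt(13^2 - 9^2))/9, with sqrt(88) = 2*sqrt(22); their product is 1, so only z₊ = -13/9 + 2*sqrt(22)/9 lies inside the unit circle (z₋ = -13/9 - 2*sqrt(22)/9 lies outside).
z₊ is a simple zero of q(z) = 9*z^2 + 26*z + 9, so Res(1/q, z₊) = 1/q'(z₊) with q'(z) = 18*z + 26; and q'(z₊) = 9*(z₊ - z₋) = 4*sqrt(22).
Therefore J = (2/i) · 2πi · 1/(4*sqrt(22)) = 2*pi/(2*sqrt(22)) = sqrt(22)*pi/22

Final answer: sqrt(22)*pi/22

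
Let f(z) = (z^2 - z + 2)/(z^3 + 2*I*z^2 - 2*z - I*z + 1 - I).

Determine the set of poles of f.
The singularities of f are the zeros of the denominator. Factoring,
  z^3 + 2*I*z^2 - 2*z - I*z + 1 - I = (z - 1)*(z + I)*(z + 1 + I)
so the candidates are z = 1, z = -I, z = -1 - I.

Check the numerator P(z) = z^2 - z + 2 at each one:
  P(1) = 2 ≠ 0, so z = 1 is a (simple) pole.
  P(-I) = 1 + I ≠ 0, so z = -I is a (simple) pole.
  P(-1 - I) = 3 + 3*I ≠ 0, so z = -1 - I is a (simple) pole.

Poles of f: {-1 - I, -I, 1}

Final answer: {-1 - I, -I, 1}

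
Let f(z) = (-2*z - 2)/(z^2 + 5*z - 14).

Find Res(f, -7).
Write f(z) = P(z)/Q(z) with P(z) = -2*z - 2 and Q(z) = z^2 + 5*z - 14.
The denominator factors as Q(z) = (z + 7)*(z - 2), so z = -7 is a simple zero of Q and P is analytic there; z = -7 is therefore a simple pole and
  Res(f, z₀) = P(z₀)/Q'(z₀).

Q'(z) = 2*z + 5, so Q'(-7) = -9.
P(-7) = 12.

Res(f, -7) = (12)/(-9) = -4/3

Final answer: -4/3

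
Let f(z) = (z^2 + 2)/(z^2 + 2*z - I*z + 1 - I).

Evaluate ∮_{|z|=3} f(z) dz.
By the residue theorem, ∮_C f(z) dz = 2πi · (sum of the residues of f at the poles inside |z| = 3).

The denominator factors as (z + 1)*(z + 1 - I), so the singularities of f are simple poles at z = -1, z = -1 + I.
  |-1|² = 1 < 9 = 3², so this pole is inside the contour.
  |-1 + I|² = 2 < 9 = 3², so this pole is inside the contour.

With P(z) = z^2 + 2 and Q(z) = z^2 + 2*z - I*z + 1 - I, each pole is simple, so Res(f, z₀) = P(z₀)/Q'(z₀) with Q'(z) = 2*z + 2 - I.
  Res(f, -1) = P(-1)/Q'(-1) = (3)/(-I) = 3*I
  Res(f, -1 + I) = P(-1 + I)/Q'(-1 + I) = (2 - 2*I)/(I) = -2 - 2*I

Sum of residues inside C: -2 + I
∮_C f(z) dz = 2πi · (-2 + I) = pi*(-2 - 4*I)

Final answer: pi*(-2 - 4*I)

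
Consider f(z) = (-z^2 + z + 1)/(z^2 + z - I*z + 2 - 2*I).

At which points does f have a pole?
The singularities of f are the zeros of the denominator. Factoring,
  z^2 + z - I*z + 2 - 2*I = (z + 1 + I)*(z - 2*I)
so the candidates are z = -1 - I, z = 2*I.

Check the numerator P(z) = -z^2 + z + 1 at each one:
  P(-1 - I) = -3*I ≠ 0, so z = -1 - I is a (simple) pole.
  P(2*I) = 5 + 2*I ≠ 0, so z = 2*I is a (simple) pole.

Poles of f: {-1 - I, 2*I}

Final answer: {-1 - I, 2*I}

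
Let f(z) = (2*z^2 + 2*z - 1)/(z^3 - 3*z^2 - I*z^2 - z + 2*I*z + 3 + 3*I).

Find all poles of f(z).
The singularities of f are the zeros of the denominator. Factoring,
  z^3 - 3*z^2 - I*z^2 - z + 2*I*z + 3 + 3*I = (z - 1 - I)*(z + 1)*(z - 3)
so the candidates are z = 1 + I, z = -1, z = 3.

Check the numerator P(z) = 2*z^2 + 2*z - 1 at each one:
  P(1 + I) = 1 + 6*I ≠ 0, so z = 1 + I is a (simple) pole.
  P(-1) = -1 ≠ 0, so z = -1 is a (simple) pole.
  P(3) = 23 ≠ 0, so z = 3 is a (simple) pole.

Poles of f: {-1, 1 + I, 3}

Final answer: {-1, 1 + I, 3}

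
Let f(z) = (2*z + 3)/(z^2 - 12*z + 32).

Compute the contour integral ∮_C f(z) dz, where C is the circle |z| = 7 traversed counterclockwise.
By the residue theorem, ∮_C f(z) dz = 2πi · (sum of the residues of f at the poles inside |z| = 7).

The denominator factors as (z - 4)*(z - 8), so the singularities of f are simple poles at z = 4, z = 8.
  |4|² = 16 < 49 = 7², so this pole is inside the contour.
  |8|² = 64 > 49 = 7², so this pole is outside the contour.

With P(z) = 2*z + 3 and Q(z) = z^2 - 12*z + 32, each pole is simple, so Res(f, z₀) = P(z₀)/Q'(z₀) with Q'(z) = 2*z - 12.
  Res(f, 4) = P(4)/Q'(4) = (11)/(-4) = -11/4

∮_C f(z) dz = 2πi · (-11/4) = -11*I*pi/2

Final answer: -11*I*pi/2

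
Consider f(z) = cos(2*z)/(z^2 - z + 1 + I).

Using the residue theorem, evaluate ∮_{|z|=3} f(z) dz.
By the residue theorem, ∮_C f(z) dz = 2πi · (sum of the residues of f at the poles inside |z| = 3).

The denominator factors as (z - I)*(z - 1 + I), so the singularities of f are simple poles at z = I, z = 1 - I.
  |I|² = 1 < 9 = 3², so this pole is inside the contour.
  |1 - I|² = 2 < 9 = 3², so this pole is inside the contour.

With P(z) = cos(2*z) and Q(z) = z^2 - z + 1 + I, each pole is simple, so Res(f, z₀) = P(z₀)/Q'(z₀) with Q'(z) = 2*z - 1.
  Res(f, I) = P(I)/Q'(I) = (cosh(2))/(-1 + 2*I) = (-1/5 - 2*I/5)*cosh(2)
  Res(f, 1 - I) = P(1 - I)/Q'(1 - I) = (cos(2 - 2*I))/(1 - 2*I) = (1/5 + 2*I/5)*cos(2 - 2*I)

Sum of residues inside C: (-1/5 - 2*I/5)*cosh(2) + (1/5 + 2*I/5)*cos(2 - 2*I)
∮_C f(z) dz = 2πi · ((-1/5 - 2*I/5)*cosh(2) + (1/5 + 2*I/5)*cos(2 - 2*I)) = pi*(-4/5 + 2*I/5)*cos(2 - 2*I) + pi*(4/5 - 2*I/5)*cosh(2)

Final answer: pi*(-4/5 + 2*I/5)*cos(2 - 2*I) + pi*(4/5 - 2*I/5)*cosh(2)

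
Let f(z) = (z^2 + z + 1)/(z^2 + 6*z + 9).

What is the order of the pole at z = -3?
2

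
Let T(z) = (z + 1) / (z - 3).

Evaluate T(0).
-1/3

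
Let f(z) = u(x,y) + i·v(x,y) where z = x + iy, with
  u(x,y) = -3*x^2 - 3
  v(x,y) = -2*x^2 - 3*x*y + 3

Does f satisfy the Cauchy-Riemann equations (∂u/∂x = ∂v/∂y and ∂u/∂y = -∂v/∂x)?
∂u/∂x = -6*x
∂v/∂y = -3*x
∂u/∂y = 0
∂v/∂x = -4*x - 3*y
∂u/∂x ≠ ∂v/∂y and ∂u/∂y ≠ -∂v/∂x; the Cauchy-Riemann equations are not satisfied, so f is not analytic.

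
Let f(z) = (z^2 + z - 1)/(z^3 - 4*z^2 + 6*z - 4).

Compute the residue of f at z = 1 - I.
-3/4 + 3*I/4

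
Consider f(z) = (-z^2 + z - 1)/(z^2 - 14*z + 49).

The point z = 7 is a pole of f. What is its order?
Factor the denominator:
  z^2 - 14*z + 49 = (z - 7)^2

The numerator P(z) = -z^2 + z - 1 has P(7) = -43 ≠ 0, so no factor of (z - 7) cancels.
Near z = 7 we can therefore write f(z) = g(z)/(z - 7)^2 with g analytic at 7 and g(7) ≠ 0 (g is just the numerator).

Hence z = 7 is a pole of order 2.

Final answer: 2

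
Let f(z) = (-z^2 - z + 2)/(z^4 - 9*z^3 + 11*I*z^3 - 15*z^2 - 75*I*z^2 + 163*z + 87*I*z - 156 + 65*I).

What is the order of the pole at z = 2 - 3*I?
Factor the denominator:
  z^4 - 9*z^3 + 11*I*z^3 - 15*z^2 - 75*I*z^2 + 163*z + 87*I*z - 156 + 65*I = (z - 2 + 3*I)^3*(z - 3 + 2*I)

The numerator P(z) = -z^2 - z + 2 has P(2 - 3*I) = 5 + 15*I ≠ 0, so no factor of (z - 2 + 3*I) cancels.
Near z = 2 - 3*I we can therefore write f(z) = g(z)/(z - 2 + 3*I)^3 with g analytic at 2 - 3*I and g(2 - 3*I) ≠ 0 (g is the numerator divided by the remaining denominator factors).

Hence z = 2 - 3*I is a pole of order 3.

Final answer: 3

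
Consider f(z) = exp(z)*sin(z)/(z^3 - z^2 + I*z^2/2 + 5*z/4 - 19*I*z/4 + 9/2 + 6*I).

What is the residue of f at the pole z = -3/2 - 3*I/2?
Write f(z) = P(z)/Q(z) with P(z) = exp(z)*sin(z) and Q(z) = z^3 - z^2 + I*z^2/2 + 5*z/4 - 19*I*z/4 + 9/2 + 6*I.
The denominator factors as Q(z) = (z + 3/2 + 3*I/2)*(z - 1 + I)*(z - 3/2 - 2*I), so z = -3/2 - 3*I/2 is a simple zero of Q and P is analytic there; z = -3/2 - 3*I/2 is therefore a simple pole and
  Res(f, z₀) = P(z₀)/Q'(z₀).

Q'(z) = 3*z^2 - 2*z + I*z + 5/4 - 19*I/4, so Q'(-3/2 - 3*I/2) = 23/4 + 41*I/4.
P(-3/2 - 3*I/2) = -exp(-3/2 - 3*I/2)*sin(3/2 + 3*I/2).

Res(f, -3/2 - 3*I/2) = (-exp(-3/2 - 3*I/2)*sin(3/2 + 3*I/2))/(23/4 + 41*I/4) = (-46/1105 + 82*I/1105)*exp(-3/2 - 3*I/2)*sin(3/2 + 3*I/2)

Final answer: (-46/1105 + 82*I/1105)*exp(-3/2 - 3*I/2)*sin(3/2 + 3*I/2)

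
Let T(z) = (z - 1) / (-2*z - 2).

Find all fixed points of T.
T(z) = z means z - 1 = z*(-2*z - 2), i.e.
  -2*z^2 - 3*z + 1 = 0.
Discriminant: (-3)^2 - 4*(-2)*(1) = 17, so the roots are real.
  z = (3 ± sqrt(17))/(2*(-2))
Fixed points: {-sqrt(17)/4 - 3/4, -3/4 + sqrt(17)/4}

Final answer: {-sqrt(17)/4 - 3/4, -3/4 + sqrt(17)/4}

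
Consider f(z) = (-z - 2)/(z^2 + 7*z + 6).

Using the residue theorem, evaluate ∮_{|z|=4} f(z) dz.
By the residue theorem, ∮_C f(z) dz = 2πi · (sum of the residues of f at the poles inside |z| = 4).

The denominator factors as (z + 1)*(z + 6), so the singularities of f are simple poles at z = -1, z = -6.
  |-1|² = 1 < 16 = 4², so this pole is inside the contour.
  |-6|² = 36 > 16 = 4², so this pole is outside the contour.

With P(z) = -z - 2 and Q(z) = z^2 + 7*z + 6, each pole is simple, so Res(f, z₀) = P(z₀)/Q'(z₀) with Q'(z) = 2*z + 7.
  Res(f, -1) = P(-1)/Q'(-1) = (-1)/(5) = -1/5

∮_C f(z) dz = 2πi · (-1/5) = -2*I*pi/5

Final answer: -2*I*pi/5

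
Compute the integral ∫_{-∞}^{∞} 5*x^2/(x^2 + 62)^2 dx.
Let f(z) = 5*z^2/(z^2 + 62)^2. The denominator has no real zeros and deg Q - deg P = 2 ≥ 2, so the integral of f over the upper semicircle |z| = R tends to 0 as R → ∞. Closing the contour in the upper half-plane,
  ∫_{-∞}^{∞} f(x) dx = 2πi · Σ Res(f, z_k)  over the poles with Im z_k > 0.

Zeros of the denominator: z^2 + 62 = 0 gives z = ±sqrt(62)*I.
Upper half-plane: z = sqrt(62)*I (a pole of order 2).

Write f(z) = g(z)/(z - sqrt(62)*I)^2 with g(z) = 5*z^2/(z + sqrt(62)*I)^2. For a double pole, Res(f, z₀) = g'(z₀):
  g'(z) = 10*sqrt(62)*I*z/(z + sqrt(62)*I)^3
  Res(f, sqrt(62)*I) = g'(sqrt(62)*I) = -5*sqrt(62)*I/248

∫_{-∞}^{∞} f(x) dx = 2πi · (-5*sqrt(62)*I/248) = 5*sqrt(62)*pi/124

Final answer: 5*sqrt(62)*pi/124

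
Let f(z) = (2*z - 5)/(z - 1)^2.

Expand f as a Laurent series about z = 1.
Put w = z - (1), i.e. z = w + 1. The denominator is w^2, so it suffices to rewrite the numerator in powers of w.

P(z) = 2*z - 5
P(w + 1) = -3 + 2*w

Dividing each term by w^2:
  f = -3/w^2 + 2/w

Substituting back w = z - 1:
  f(z) = -3/(z - 1)^2 + 2/(z - 1)

The series is finite because the numerator is a polynomial; the negative powers form the principal part, and the coefficient of 1/(z - 1) gives Res(f, 1) = 2.

Final answer: -3/(z - 1)^2 + 2/(z - 1)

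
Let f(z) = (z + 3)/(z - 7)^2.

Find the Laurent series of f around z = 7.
10/(z - 7)^2 + 1/(z - 7)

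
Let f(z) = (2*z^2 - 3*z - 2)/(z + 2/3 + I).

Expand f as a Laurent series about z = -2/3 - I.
Put w = z - (-2/3 - I), i.e. z = w - 2/3 - I. The denominator is w, so it suffices to rewrite the numerator in powers of w.

P(z) = 2*z^2 - 3*z - 2
P(w - 2/3 - I) = -10/9 + 17*I/3 + (-17/3 - 4*I)*w + 2*w^2

Dividing each term by w:
  f = (-10/9 + 17*I/3)/w - 17/3 - 4*I + 2*w

Substituting back w = z + 2/3 + I:
  f(z) = (-10/9 + 17*I/3)/(z + 2/3 + I) - 17/3 - 4*I + 2*(z + 2/3 + I)

The series is finite because the numerator is a polynomial; the negative powers form the principal part, and the coefficient of 1/(z + 2/3 + I) gives Res(f, -2/3 - I) = -10/9 + 17*I/3.

Final answer: (-10/9 + 17*I/3)/(z + 2/3 + I) - 17/3 - 4*I + 2*(z + 2/3 + I)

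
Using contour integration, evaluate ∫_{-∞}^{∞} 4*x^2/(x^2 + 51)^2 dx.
Let f(z) = 4*z^2/(z^2 + 51)^2. The denominator has no real zeros and deg Q - deg P = 2 ≥ 2, so the integral of f over the upper semicircle |z| = R tends to 0 as R → ∞. Closing the contour in the upper half-plane,
  ∫_{-∞}^{∞} f(x) dx = 2πi · Σ Res(f, z_k)  over the poles with Im z_k > 0.

Zeros of the denominator: z^2 + 51 = 0 gives z = ±sqrt(51)*I.
Upper half-plane: z = sqrt(51)*I (a pole of order 2).

Write f(z) = g(z)/(z - sqrt(51)*I)^2 with g(z) = 4*z^2/(z + sqrt(51)*I)^2. For a double pole, Res(f, z₀) = g'(z₀):
  g'(z) = 8*sqrt(51)*I*z/(z + sqrt(51)*I)^3
  Res(f, sqrt(51)*I) = g'(sqrt(51)*I) = -sqrt(51)*I/51

∫_{-∞}^{∞} f(x) dx = 2πi · (-sqrt(51)*I/51) = 2*sqrt(51)*pi/51

Final answer: 2*sqrt(51)*pi/51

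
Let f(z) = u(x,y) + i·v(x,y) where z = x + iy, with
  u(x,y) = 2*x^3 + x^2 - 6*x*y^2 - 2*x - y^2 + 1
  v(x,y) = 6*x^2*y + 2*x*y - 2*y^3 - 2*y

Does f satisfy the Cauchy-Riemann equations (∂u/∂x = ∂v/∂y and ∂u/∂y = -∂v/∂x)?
∂u/∂x = 6*x^2 + 2*x - 6*y^2 - 2
∂v/∂y = 6*x^2 + 2*x - 6*y^2 - 2
∂u/∂y = -12*x*y - 2*y
∂v/∂x = 12*x*y + 2*y
∂u/∂x = ∂v/∂y and ∂u/∂y = -∂v/∂x hold identically; f is analytic.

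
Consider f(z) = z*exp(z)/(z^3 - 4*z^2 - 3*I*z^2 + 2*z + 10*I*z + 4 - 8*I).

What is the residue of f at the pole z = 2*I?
Write f(z) = P(z)/Q(z) with P(z) = z*exp(z) and Q(z) = z^3 - 4*z^2 - 3*I*z^2 + 2*z + 10*I*z + 4 - 8*I.
The denominator factors as Q(z) = (z - 2 - I)*(z - 2*I)*(z - 2), so z = 2*I is a simple zero of Q and P is analytic there; z = 2*I is therefore a simple pole and
  Res(f, z₀) = P(z₀)/Q'(z₀).

Q'(z) = 3*z^2 - 8*z - 6*I*z + 2 + 10*I, so Q'(2*I) = 2 - 6*I.
P(2*I) = 2*I*exp(2*I).

Res(f, 2*I) = (2*I*exp(2*I))/(2 - 6*I) = (-3/10 + I/10)*exp(2*I)

Final answer: (-3/10 + I/10)*exp(2*I)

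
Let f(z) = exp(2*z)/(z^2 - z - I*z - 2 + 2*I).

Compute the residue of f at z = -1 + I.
(-3/10 - I/10)*exp(-2 + 2*I)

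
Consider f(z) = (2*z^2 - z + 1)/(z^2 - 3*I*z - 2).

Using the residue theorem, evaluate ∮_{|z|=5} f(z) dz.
By the residue theorem, ∮_C f(z) dz = 2πi · (sum of the residues of f at the poles inside |z| = 5).

The denominator factors as (z - 2*I)*(z - I), so the singularities of f are simple poles at z = 2*I, z = I.
  |2*I|² = 4 < 25 = 5², so this pole is inside the contour.
  |I|² = 1 < 25 = 5², so this pole is inside the contour.

With P(z) = 2*z^2 - z + 1 and Q(z) = z^2 - 3*I*z - 2, each pole is simple, so Res(f, z₀) = P(z₀)/Q'(z₀) with Q'(z) = 2*z - 3*I.
  Res(f, 2*I) = P(2*I)/Q'(2*I) = (-7 - 2*I)/(I) = -2 + 7*I
  Res(f, I) = P(I)/Q'(I) = (-1 - I)/(-I) = 1 - I

Sum of residues inside C: -1 + 6*I
∮_C f(z) dz = 2πi · (-1 + 6*I) = pi*(-12 - 2*I)

Final answer: pi*(-12 - 2*I)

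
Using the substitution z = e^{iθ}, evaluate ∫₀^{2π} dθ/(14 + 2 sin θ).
sqrt(3)*pi/12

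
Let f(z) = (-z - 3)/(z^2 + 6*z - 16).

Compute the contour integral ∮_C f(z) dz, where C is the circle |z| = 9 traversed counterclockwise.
By the residue theorem, ∮_C f(z) dz = 2πi · (sum of the residues of f at the poles inside |z| = 9).

The denominator factors as (z - 2)*(z + 8), so the singularities of f are simple poles at z = 2, z = -8.
  |2|² = 4 < 81 = 9², so this pole is inside the contour.
  |-8|² = 64 < 81 = 9², so this pole is inside the contour.

With P(z) = -z - 3 and Q(z) = z^2 + 6*z - 16, each pole is simple, so Res(f, z₀) = P(z₀)/Q'(z₀) with Q'(z) = 2*z + 6.
  Res(f, 2) = P(2)/Q'(2) = (-5)/(10) = -1/2
  Res(f, -8) = P(-8)/Q'(-8) = (5)/(-10) = -1/2

Sum of residues inside C: -1
∮_C f(z) dz = 2πi · (-1) = -2*I*pi

Final answer: -2*I*pi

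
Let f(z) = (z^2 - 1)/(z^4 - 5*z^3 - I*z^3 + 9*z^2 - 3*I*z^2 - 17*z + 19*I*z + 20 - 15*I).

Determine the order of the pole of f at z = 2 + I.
Factor the denominator:
  z^4 - 5*z^3 - I*z^3 + 9*z^2 - 3*I*z^2 - 17*z + 19*I*z + 20 - 15*I = (z - 2 - I)^3*(z + 1 + 2*I)

The numerator P(z) = z^2 - 1 has P(2 + I) = 2 + 4*I ≠ 0, so no factor of (z - 2 - I) cancels.
Near z = 2 + I we can therefore write f(z) = g(z)/(z - 2 - I)^3 with g analytic at 2 + I and g(2 + I) ≠ 0 (g is the numerator divided by the remaining denominator factors).

Hence z = 2 + I is a pole of order 3.

Final answer: 3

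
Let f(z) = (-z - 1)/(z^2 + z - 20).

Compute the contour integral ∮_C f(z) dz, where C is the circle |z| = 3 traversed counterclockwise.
0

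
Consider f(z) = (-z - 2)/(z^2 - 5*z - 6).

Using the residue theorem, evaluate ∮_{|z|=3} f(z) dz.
2*I*pi/7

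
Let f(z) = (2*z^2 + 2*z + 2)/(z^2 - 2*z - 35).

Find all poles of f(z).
The singularities of f are the zeros of the denominator. Factoring,
  z^2 - 2*z - 35 = (z + 5)*(z - 7)
so the candidates are z = -5, z = 7.

Check the numerator P(z) = 2*z^2 + 2*z + 2 at each one:
  P(-5) = 42 ≠ 0, so z = -5 is a (simple) pole.
  P(7) = 114 ≠ 0, so z = 7 is a (simple) pole.

Poles of f: {-5, 7}

Final answer: {-5, 7}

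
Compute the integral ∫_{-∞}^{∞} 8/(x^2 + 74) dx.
4*sqrt(74)*pi/37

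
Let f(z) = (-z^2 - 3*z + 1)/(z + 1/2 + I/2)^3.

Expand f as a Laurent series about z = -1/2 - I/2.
Put w = z - (-1/2 - I/2), i.e. z = w - 1/2 - I/2. The denominator is w^3, so it suffices to rewrite the numerator in powers of w.

P(z) = -z^2 - 3*z + 1
P(w - 1/2 - I/2) = 5/2 + I + (-2 + I)*w - w^2

Dividing each term by w^3:
  f = (5/2 + I)/w^3 + (-2 + I)/w^2 - 1/w

Substituting back w = z + 1/2 + I/2:
  f(z) = (5/2 + I)/(z + 1/2 + I/2)^3 + (-2 + I)/(z + 1/2 + I/2)^2 - 1/(z + 1/2 + I/2)

The series is finite because the numerator is a polynomial; the negative powers form the principal part, and the coefficient of 1/(z + 1/2 + I/2) gives Res(f, -1/2 - I/2) = -1.

Final answer: (5/2 + I)/(z + 1/2 + I/2)^3 + (-2 + I)/(z + 1/2 + I/2)^2 - 1/(z + 1/2 + I/2)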